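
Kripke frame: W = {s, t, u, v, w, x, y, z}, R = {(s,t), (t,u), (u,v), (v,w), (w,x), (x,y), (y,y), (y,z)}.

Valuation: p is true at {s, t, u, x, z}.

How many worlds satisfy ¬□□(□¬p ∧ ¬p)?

s: □□(□¬p ∧ ¬p) is F. ✓
t: □□(□¬p ∧ ¬p) is T. ✗
u: □□(□¬p ∧ ¬p) is F. ✓
v: □□(□¬p ∧ ¬p) is F. ✓
w: □□(□¬p ∧ ¬p) is F. ✓
x: □□(□¬p ∧ ¬p) is F. ✓
y: □□(□¬p ∧ ¬p) is F. ✓
z: □□(□¬p ∧ ¬p) is T. ✗
Satisfying worlds: {s, u, v, w, x, y}.

6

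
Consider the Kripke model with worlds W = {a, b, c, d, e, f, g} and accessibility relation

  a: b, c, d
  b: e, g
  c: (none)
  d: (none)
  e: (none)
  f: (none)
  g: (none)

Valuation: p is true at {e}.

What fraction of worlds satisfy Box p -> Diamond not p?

2/7

a: Box p is F, Diamond not p is T. ✓
b: Box p is F, Diamond not p is T. ✓
c: Box p is T, Diamond not p is F. ✗
d: Box p is T, Diamond not p is F. ✗
e: Box p is T, Diamond not p is F. ✗
f: Box p is T, Diamond not p is F. ✗
g: Box p is T, Diamond not p is F. ✗
That's 2 of 7 worlds, so 2/7.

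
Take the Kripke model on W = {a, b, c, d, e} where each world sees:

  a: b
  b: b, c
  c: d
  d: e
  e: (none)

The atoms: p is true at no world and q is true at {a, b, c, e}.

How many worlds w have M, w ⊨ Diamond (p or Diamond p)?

0

a: successors {b}; p or Diamond p there: b:F. ✗
b: successors {b, c}; p or Diamond p there: b:F, c:F. ✗
c: successors {d}; p or Diamond p there: d:F. ✗
d: successors {e}; p or Diamond p there: e:F. ✗
e: no successors, so Diamond (p or Diamond p) fails. ✗
Satisfying worlds: ∅.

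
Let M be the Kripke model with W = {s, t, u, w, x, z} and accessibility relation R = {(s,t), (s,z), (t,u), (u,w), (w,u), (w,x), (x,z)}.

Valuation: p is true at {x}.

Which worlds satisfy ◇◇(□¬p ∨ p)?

s: successors {t, z}; ◇(□¬p ∨ p) there: t:T, z:F. ✓
t: successors {u}; ◇(□¬p ∨ p) there: u:F. ✗
u: successors {w}; ◇(□¬p ∨ p) there: w:T. ✓
w: successors {u, x}; ◇(□¬p ∨ p) there: u:F, x:T. ✓
x: successors {z}; ◇(□¬p ∨ p) there: z:F. ✗
z: no successors, so ◇◇(□¬p ∨ p) fails. ✗

{s, u, w}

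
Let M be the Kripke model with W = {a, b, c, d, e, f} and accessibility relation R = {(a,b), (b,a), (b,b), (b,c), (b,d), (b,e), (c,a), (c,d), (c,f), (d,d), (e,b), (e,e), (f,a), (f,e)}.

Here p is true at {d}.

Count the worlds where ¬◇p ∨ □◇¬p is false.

3

a: ¬◇p is T, □◇¬p is T. ✓
b: ¬◇p is F, □◇¬p is F. ✗
c: ¬◇p is F, □◇¬p is F. ✗
d: ¬◇p is F, □◇¬p is F. ✗
e: ¬◇p is T, □◇¬p is T. ✓
f: ¬◇p is T, □◇¬p is T. ✓
Satisfying worlds: {a, e, f}.
So ¬◇p ∨ □◇¬p fails at the other 3 worlds.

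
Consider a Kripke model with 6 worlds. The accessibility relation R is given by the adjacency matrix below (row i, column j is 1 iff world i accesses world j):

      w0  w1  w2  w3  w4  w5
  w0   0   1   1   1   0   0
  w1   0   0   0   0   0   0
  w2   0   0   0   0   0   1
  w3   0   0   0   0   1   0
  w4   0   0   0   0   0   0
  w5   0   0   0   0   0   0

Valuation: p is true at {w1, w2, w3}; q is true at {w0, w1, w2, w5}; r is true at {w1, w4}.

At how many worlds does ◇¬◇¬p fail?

3

w0: successors {w1, w2, w3}; ¬◇¬p there: w1:T, w2:F, w3:F. ✓
w1: no successors, so ◇¬◇¬p fails. ✗
w2: successors {w5}; ¬◇¬p there: w5:T. ✓
w3: successors {w4}; ¬◇¬p there: w4:T. ✓
w4: no successors, so ◇¬◇¬p fails. ✗
w5: no successors, so ◇¬◇¬p fails. ✗
Satisfying worlds: {w0, w2, w3}.
So ◇¬◇¬p fails at the other 3 worlds.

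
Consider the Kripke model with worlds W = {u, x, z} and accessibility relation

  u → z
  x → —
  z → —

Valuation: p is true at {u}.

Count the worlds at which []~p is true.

u: successors {z}; ~p there: z:T. ✓
x: no successors, so []~p holds vacuously. ✓
z: no successors, so []~p holds vacuously. ✓
Satisfying worlds: {u, x, z}.

3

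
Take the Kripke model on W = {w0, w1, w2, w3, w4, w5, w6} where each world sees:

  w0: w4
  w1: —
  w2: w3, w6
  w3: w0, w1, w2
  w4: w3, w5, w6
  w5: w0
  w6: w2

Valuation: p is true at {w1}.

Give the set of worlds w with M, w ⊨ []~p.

w0: successors {w4}; ~p there: w4:T. ✓
w1: no successors, so []~p holds vacuously. ✓
w2: successors {w3, w6}; ~p there: w3:T, w6:T. ✓
w3: successors {w0, w1, w2}; ~p there: w0:T, w1:F, w2:T. ✗
w4: successors {w3, w5, w6}; ~p there: w3:T, w5:T, w6:T. ✓
w5: successors {w0}; ~p there: w0:T. ✓
w6: successors {w2}; ~p there: w2:T. ✓

{w0, w1, w2, w4, w5, w6}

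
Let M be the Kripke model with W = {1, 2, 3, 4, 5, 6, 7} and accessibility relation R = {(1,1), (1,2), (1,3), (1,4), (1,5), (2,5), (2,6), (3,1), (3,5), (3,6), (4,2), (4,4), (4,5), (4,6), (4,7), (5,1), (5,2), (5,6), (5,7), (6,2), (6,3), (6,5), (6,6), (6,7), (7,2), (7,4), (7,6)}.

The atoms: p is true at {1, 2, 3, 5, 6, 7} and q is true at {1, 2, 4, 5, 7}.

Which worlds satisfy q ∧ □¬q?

∅

1: q is T, □¬q is F. ✗
2: q is T, □¬q is F. ✗
3: q is F, □¬q is F. ✗
4: q is T, □¬q is F. ✗
5: q is T, □¬q is F. ✗
6: q is F, □¬q is F. ✗
7: q is T, □¬q is F. ✗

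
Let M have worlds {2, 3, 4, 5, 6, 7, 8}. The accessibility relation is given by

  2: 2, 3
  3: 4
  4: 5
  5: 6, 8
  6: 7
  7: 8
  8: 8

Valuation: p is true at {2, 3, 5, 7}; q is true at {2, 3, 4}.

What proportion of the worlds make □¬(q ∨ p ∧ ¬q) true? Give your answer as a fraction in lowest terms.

3/7

2: successors {2, 3}; ¬(q ∨ p ∧ ¬q) there: 2:F, 3:F. ✗
3: successors {4}; ¬(q ∨ p ∧ ¬q) there: 4:F. ✗
4: successors {5}; ¬(q ∨ p ∧ ¬q) there: 5:F. ✗
5: successors {6, 8}; ¬(q ∨ p ∧ ¬q) there: 6:T, 8:T. ✓
6: successors {7}; ¬(q ∨ p ∧ ¬q) there: 7:F. ✗
7: successors {8}; ¬(q ∨ p ∧ ¬q) there: 8:T. ✓
8: successors {8}; ¬(q ∨ p ∧ ¬q) there: 8:T. ✓
That's 3 of 7 worlds, so 3/7.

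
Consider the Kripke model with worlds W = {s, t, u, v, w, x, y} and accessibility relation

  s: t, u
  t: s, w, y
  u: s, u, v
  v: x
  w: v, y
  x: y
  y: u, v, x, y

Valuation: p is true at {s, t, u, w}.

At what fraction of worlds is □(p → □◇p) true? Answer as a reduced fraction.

3/7

s: successors {t, u}; p → □◇p there: t:F, u:F. ✗
t: successors {s, w, y}; p → □◇p there: s:T, w:F, y:T. ✗
u: successors {s, u, v}; p → □◇p there: s:T, u:F, v:T. ✗
v: successors {x}; p → □◇p there: x:T. ✓
w: successors {v, y}; p → □◇p there: v:T, y:T. ✓
x: successors {y}; p → □◇p there: y:T. ✓
y: successors {u, v, x, y}; p → □◇p there: u:F, v:T, x:T, y:T. ✗
That's 3 of 7 worlds, so 3/7.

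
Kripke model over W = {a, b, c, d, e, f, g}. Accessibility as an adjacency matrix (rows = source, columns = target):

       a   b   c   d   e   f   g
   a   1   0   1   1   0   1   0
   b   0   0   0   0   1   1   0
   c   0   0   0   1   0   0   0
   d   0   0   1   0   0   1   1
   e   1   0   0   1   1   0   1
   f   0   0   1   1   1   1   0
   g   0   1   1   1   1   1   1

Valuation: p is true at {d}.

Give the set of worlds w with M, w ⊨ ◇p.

{a, c, e, f, g}

a: successors {a, c, d, f}; p there: a:F, c:F, d:T, f:F. ✓
b: successors {e, f}; p there: e:F, f:F. ✗
c: successors {d}; p there: d:T. ✓
d: successors {c, f, g}; p there: c:F, f:F, g:F. ✗
e: successors {a, d, e, g}; p there: a:F, d:T, e:F, g:F. ✓
f: successors {c, d, e, f}; p there: c:F, d:T, e:F, f:F. ✓
g: successors {b, c, d, e, f, g}; p there: b:F, c:F, d:T, e:F, f:F, g:F. ✓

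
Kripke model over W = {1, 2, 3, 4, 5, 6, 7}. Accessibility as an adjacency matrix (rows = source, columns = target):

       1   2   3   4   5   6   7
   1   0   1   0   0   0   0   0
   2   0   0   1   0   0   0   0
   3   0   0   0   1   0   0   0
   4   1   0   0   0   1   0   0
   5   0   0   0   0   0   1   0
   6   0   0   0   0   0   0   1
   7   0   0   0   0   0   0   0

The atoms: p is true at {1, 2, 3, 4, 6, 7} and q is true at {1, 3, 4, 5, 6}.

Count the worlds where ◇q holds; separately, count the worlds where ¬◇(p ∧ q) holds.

For ◇q:
1: successors {2}; q there: 2:F. ✗
2: successors {3}; q there: 3:T. ✓
3: successors {4}; q there: 4:T. ✓
4: successors {1, 5}; q there: 1:T, 5:T. ✓
5: successors {6}; q there: 6:T. ✓
6: successors {7}; q there: 7:F. ✗
7: no successors, so ◇q fails. ✗
— 4 worlds.
For ¬◇(p ∧ q):
1: ◇(p ∧ q) is F. ✓
2: ◇(p ∧ q) is T. ✗
3: ◇(p ∧ q) is T. ✗
4: ◇(p ∧ q) is T. ✗
5: ◇(p ∧ q) is T. ✗
6: ◇(p ∧ q) is F. ✓
7: ◇(p ∧ q) is F. ✓
— 3 worlds.

4 and 3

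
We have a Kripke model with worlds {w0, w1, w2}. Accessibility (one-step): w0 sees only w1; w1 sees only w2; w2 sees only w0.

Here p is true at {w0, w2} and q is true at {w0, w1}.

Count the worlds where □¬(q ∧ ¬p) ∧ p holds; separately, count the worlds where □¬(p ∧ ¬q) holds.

For □¬(q ∧ ¬p) ∧ p:
w0: □¬(q ∧ ¬p) is F, p is T. ✗
w1: □¬(q ∧ ¬p) is T, p is F. ✗
w2: □¬(q ∧ ¬p) is T, p is T. ✓
— 1 world.
For □¬(p ∧ ¬q):
w0: successors {w1}; ¬(p ∧ ¬q) there: w1:T. ✓
w1: successors {w2}; ¬(p ∧ ¬q) there: w2:F. ✗
w2: successors {w0}; ¬(p ∧ ¬q) there: w0:T. ✓
— 2 worlds.

1 and 2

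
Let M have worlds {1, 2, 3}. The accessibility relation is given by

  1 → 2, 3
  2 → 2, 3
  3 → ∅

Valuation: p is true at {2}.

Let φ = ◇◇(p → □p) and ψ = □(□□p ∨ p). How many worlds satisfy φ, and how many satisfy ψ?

2 and 3

For ◇◇(p → □p):
1: successors {2, 3}; ◇(p → □p) there: 2:T, 3:F. ✓
2: successors {2, 3}; ◇(p → □p) there: 2:T, 3:F. ✓
3: no successors, so ◇◇(p → □p) fails. ✗
— 2 worlds.
For □(□□p ∨ p):
1: successors {2, 3}; □□p ∨ p there: 2:T, 3:T. ✓
2: successors {2, 3}; □□p ∨ p there: 2:T, 3:T. ✓
3: no successors, so □(□□p ∨ p) holds vacuously. ✓
— 3 worlds.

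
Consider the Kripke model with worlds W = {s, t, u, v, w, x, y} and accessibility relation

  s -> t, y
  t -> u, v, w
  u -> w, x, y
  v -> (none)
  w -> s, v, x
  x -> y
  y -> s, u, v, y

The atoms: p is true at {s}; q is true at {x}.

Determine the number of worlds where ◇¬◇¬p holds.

3

s: successors {t, y}; ¬◇¬p there: t:F, y:F. ✗
t: successors {u, v, w}; ¬◇¬p there: u:F, v:T, w:F. ✓
u: successors {w, x, y}; ¬◇¬p there: w:F, x:F, y:F. ✗
v: no successors, so ◇¬◇¬p fails. ✗
w: successors {s, v, x}; ¬◇¬p there: s:F, v:T, x:F. ✓
x: successors {y}; ¬◇¬p there: y:F. ✗
y: successors {s, u, v, y}; ¬◇¬p there: s:F, u:F, v:T, y:F. ✓
Satisfying worlds: {t, w, y}.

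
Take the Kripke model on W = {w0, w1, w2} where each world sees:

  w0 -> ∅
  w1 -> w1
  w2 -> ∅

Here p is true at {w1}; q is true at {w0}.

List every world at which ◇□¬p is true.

w0: no successors, so ◇□¬p fails. ✗
w1: successors {w1}; □¬p there: w1:F. ✗
w2: no successors, so ◇□¬p fails. ✗

∅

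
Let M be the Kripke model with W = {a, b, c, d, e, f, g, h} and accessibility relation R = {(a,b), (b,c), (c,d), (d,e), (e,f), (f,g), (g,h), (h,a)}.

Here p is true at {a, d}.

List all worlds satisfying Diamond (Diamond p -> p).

a: successors {b}; Diamond p -> p there: b:T. ✓
b: successors {c}; Diamond p -> p there: c:F. ✗
c: successors {d}; Diamond p -> p there: d:T. ✓
d: successors {e}; Diamond p -> p there: e:T. ✓
e: successors {f}; Diamond p -> p there: f:T. ✓
f: successors {g}; Diamond p -> p there: g:T. ✓
g: successors {h}; Diamond p -> p there: h:F. ✗
h: successors {a}; Diamond p -> p there: a:T. ✓

{a, c, d, e, f, h}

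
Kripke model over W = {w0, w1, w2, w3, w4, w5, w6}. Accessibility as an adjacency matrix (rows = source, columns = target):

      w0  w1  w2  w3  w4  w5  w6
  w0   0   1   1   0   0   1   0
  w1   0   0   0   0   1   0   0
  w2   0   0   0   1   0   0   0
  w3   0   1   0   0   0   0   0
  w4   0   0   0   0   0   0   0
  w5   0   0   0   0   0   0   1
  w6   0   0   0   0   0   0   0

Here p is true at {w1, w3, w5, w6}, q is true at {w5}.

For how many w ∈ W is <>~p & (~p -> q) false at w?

w0: <>~p is T, ~p -> q is F. ✗
w1: <>~p is T, ~p -> q is T. ✓
w2: <>~p is F, ~p -> q is F. ✗
w3: <>~p is F, ~p -> q is T. ✗
w4: <>~p is F, ~p -> q is F. ✗
w5: <>~p is F, ~p -> q is T. ✗
w6: <>~p is F, ~p -> q is T. ✗
Satisfying worlds: {w1}.
So <>~p & (~p -> q) fails at the other 6 worlds.

6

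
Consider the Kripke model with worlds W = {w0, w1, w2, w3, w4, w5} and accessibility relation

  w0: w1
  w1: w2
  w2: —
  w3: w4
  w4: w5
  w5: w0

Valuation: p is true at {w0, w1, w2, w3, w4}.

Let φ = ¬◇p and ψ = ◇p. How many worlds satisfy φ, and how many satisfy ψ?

For ¬◇p:
w0: ◇p is T. ✗
w1: ◇p is T. ✗
w2: ◇p is F. ✓
w3: ◇p is T. ✗
w4: ◇p is F. ✓
w5: ◇p is T. ✗
— 2 worlds.
For ◇p:
w0: successors {w1}; p there: w1:T. ✓
w1: successors {w2}; p there: w2:T. ✓
w2: no successors, so ◇p fails. ✗
w3: successors {w4}; p there: w4:T. ✓
w4: successors {w5}; p there: w5:F. ✗
w5: successors {w0}; p there: w0:T. ✓
— 4 worlds.

2 and 4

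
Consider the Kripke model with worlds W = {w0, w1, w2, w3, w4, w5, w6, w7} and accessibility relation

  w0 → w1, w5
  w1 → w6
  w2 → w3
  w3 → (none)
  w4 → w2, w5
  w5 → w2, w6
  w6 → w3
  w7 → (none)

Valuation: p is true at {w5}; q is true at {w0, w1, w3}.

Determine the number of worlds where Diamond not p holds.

w0: successors {w1, w5}; not p there: w1:T, w5:F. ✓
w1: successors {w6}; not p there: w6:T. ✓
w2: successors {w3}; not p there: w3:T. ✓
w3: no successors, so Diamond not p fails. ✗
w4: successors {w2, w5}; not p there: w2:T, w5:F. ✓
w5: successors {w2, w6}; not p there: w2:T, w6:T. ✓
w6: successors {w3}; not p there: w3:T. ✓
w7: no successors, so Diamond not p fails. ✗
Satisfying worlds: {w0, w1, w2, w4, w5, w6}.

6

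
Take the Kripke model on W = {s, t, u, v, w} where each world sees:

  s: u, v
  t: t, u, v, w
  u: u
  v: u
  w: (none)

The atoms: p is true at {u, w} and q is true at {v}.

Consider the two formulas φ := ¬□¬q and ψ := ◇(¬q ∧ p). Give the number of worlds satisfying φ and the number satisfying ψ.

2 and 4

For ¬□¬q:
s: □¬q is F. ✓
t: □¬q is F. ✓
u: □¬q is T. ✗
v: □¬q is T. ✗
w: □¬q is T. ✗
— 2 worlds.
For ◇(¬q ∧ p):
s: successors {u, v}; ¬q ∧ p there: u:T, v:F. ✓
t: successors {t, u, v, w}; ¬q ∧ p there: t:F, u:T, v:F, w:T. ✓
u: successors {u}; ¬q ∧ p there: u:T. ✓
v: successors {u}; ¬q ∧ p there: u:T. ✓
w: no successors, so ◇(¬q ∧ p) fails. ✗
— 4 worlds.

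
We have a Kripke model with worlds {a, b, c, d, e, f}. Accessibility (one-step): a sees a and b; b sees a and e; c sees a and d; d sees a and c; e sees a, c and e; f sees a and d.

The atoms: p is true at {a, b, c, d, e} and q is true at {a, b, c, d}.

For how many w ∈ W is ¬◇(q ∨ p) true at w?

a: ◇(q ∨ p) is T. ✗
b: ◇(q ∨ p) is T. ✗
c: ◇(q ∨ p) is T. ✗
d: ◇(q ∨ p) is T. ✗
e: ◇(q ∨ p) is T. ✗
f: ◇(q ∨ p) is T. ✗
Satisfying worlds: ∅.

0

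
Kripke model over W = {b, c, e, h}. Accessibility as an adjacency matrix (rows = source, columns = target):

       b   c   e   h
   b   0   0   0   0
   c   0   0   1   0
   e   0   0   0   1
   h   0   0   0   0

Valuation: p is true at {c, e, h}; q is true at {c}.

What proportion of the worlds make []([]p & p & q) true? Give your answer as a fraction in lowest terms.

1/2

b: no successors, so []([]p & p & q) holds vacuously. ✓
c: successors {e}; []p & p & q there: e:F. ✗
e: successors {h}; []p & p & q there: h:F. ✗
h: no successors, so []([]p & p & q) holds vacuously. ✓
That's 2 of 4 worlds, so 2/4 = 1/2.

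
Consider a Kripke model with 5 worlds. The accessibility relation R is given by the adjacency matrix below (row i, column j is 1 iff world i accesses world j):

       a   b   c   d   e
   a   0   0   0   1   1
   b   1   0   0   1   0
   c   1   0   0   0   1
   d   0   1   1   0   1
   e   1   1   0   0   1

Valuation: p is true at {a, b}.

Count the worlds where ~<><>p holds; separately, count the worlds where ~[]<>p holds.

0 and 3

For ~<><>p:
a: <><>p is T. ✗
b: <><>p is T. ✗
c: <><>p is T. ✗
d: <><>p is T. ✗
e: <><>p is T. ✗
— 0 worlds.
For ~[]<>p:
a: []<>p is T. ✗
b: []<>p is F. ✓
c: []<>p is F. ✓
d: []<>p is T. ✗
e: []<>p is F. ✓
— 3 worlds.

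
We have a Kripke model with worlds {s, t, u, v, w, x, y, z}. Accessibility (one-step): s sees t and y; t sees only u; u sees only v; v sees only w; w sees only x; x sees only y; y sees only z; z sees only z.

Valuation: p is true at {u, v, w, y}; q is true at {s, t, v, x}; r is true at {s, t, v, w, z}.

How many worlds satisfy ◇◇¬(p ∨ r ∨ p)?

s: successors {t, y}; ◇¬(p ∨ r ∨ p) there: t:F, y:F. ✗
t: successors {u}; ◇¬(p ∨ r ∨ p) there: u:F. ✗
u: successors {v}; ◇¬(p ∨ r ∨ p) there: v:F. ✗
v: successors {w}; ◇¬(p ∨ r ∨ p) there: w:T. ✓
w: successors {x}; ◇¬(p ∨ r ∨ p) there: x:F. ✗
x: successors {y}; ◇¬(p ∨ r ∨ p) there: y:F. ✗
y: successors {z}; ◇¬(p ∨ r ∨ p) there: z:F. ✗
z: successors {z}; ◇¬(p ∨ r ∨ p) there: z:F. ✗
Satisfying worlds: {v}.

1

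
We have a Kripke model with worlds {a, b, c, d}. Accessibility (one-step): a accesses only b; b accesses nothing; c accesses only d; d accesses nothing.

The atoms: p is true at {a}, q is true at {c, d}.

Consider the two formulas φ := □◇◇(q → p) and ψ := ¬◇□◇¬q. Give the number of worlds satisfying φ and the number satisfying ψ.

2 and 2

For □◇◇(q → p):
a: successors {b}; ◇◇(q → p) there: b:F. ✗
b: no successors, so □◇◇(q → p) holds vacuously. ✓
c: successors {d}; ◇◇(q → p) there: d:F. ✗
d: no successors, so □◇◇(q → p) holds vacuously. ✓
— 2 worlds.
For ¬◇□◇¬q:
a: ◇□◇¬q is T. ✗
b: ◇□◇¬q is F. ✓
c: ◇□◇¬q is T. ✗
d: ◇□◇¬q is F. ✓
— 2 worlds.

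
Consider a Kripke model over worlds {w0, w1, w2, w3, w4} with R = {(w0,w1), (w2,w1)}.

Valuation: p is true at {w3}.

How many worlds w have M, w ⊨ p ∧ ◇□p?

w0: p is F, ◇□p is T. ✗
w1: p is F, ◇□p is F. ✗
w2: p is F, ◇□p is T. ✗
w3: p is T, ◇□p is F. ✗
w4: p is F, ◇□p is F. ✗
Satisfying worlds: ∅.

0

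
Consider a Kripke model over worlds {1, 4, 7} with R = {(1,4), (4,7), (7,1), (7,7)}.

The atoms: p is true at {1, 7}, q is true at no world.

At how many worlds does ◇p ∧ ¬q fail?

1: ◇p is F, ¬q is T. ✗
4: ◇p is T, ¬q is T. ✓
7: ◇p is T, ¬q is T. ✓
Satisfying worlds: {4, 7}.
So ◇p ∧ ¬q fails at the other 1 world.

1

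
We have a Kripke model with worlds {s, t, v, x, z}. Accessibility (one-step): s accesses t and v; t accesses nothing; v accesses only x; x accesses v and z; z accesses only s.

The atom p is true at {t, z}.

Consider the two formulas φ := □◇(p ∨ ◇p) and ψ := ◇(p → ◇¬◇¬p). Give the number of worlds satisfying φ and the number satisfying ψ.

For □◇(p ∨ ◇p):
s: successors {t, v}; ◇(p ∨ ◇p) there: t:F, v:T. ✗
t: no successors, so □◇(p ∨ ◇p) holds vacuously. ✓
v: successors {x}; ◇(p ∨ ◇p) there: x:T. ✓
x: successors {v, z}; ◇(p ∨ ◇p) there: v:T, z:T. ✓
z: successors {s}; ◇(p ∨ ◇p) there: s:T. ✓
— 4 worlds.
For ◇(p → ◇¬◇¬p):
s: successors {t, v}; p → ◇¬◇¬p there: t:F, v:T. ✓
t: no successors, so ◇(p → ◇¬◇¬p) fails. ✗
v: successors {x}; p → ◇¬◇¬p there: x:T. ✓
x: successors {v, z}; p → ◇¬◇¬p there: v:T, z:F. ✓
z: successors {s}; p → ◇¬◇¬p there: s:T. ✓
— 4 worlds.

4 and 4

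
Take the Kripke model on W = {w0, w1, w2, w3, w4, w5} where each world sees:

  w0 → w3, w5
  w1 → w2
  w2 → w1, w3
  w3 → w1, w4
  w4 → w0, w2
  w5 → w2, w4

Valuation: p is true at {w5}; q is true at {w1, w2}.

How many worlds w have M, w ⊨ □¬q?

w0: successors {w3, w5}; ¬q there: w3:T, w5:T. ✓
w1: successors {w2}; ¬q there: w2:F. ✗
w2: successors {w1, w3}; ¬q there: w1:F, w3:T. ✗
w3: successors {w1, w4}; ¬q there: w1:F, w4:T. ✗
w4: successors {w0, w2}; ¬q there: w0:T, w2:F. ✗
w5: successors {w2, w4}; ¬q there: w2:F, w4:T. ✗
Satisfying worlds: {w0}.

1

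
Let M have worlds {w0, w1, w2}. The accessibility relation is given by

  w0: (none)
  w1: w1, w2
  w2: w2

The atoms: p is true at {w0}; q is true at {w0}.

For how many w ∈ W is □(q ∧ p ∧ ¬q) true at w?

1

w0: no successors, so □(q ∧ p ∧ ¬q) holds vacuously. ✓
w1: successors {w1, w2}; q ∧ p ∧ ¬q there: w1:F, w2:F. ✗
w2: successors {w2}; q ∧ p ∧ ¬q there: w2:F. ✗
Satisfying worlds: {w0}.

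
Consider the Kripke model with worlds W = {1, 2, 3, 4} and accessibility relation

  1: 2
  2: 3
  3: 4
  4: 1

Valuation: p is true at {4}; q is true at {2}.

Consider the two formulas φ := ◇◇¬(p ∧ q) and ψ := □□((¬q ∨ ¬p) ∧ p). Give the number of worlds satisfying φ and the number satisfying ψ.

4 and 1

For ◇◇¬(p ∧ q):
1: successors {2}; ◇¬(p ∧ q) there: 2:T. ✓
2: successors {3}; ◇¬(p ∧ q) there: 3:T. ✓
3: successors {4}; ◇¬(p ∧ q) there: 4:T. ✓
4: successors {1}; ◇¬(p ∧ q) there: 1:T. ✓
— 4 worlds.
For □□((¬q ∨ ¬p) ∧ p):
1: successors {2}; □((¬q ∨ ¬p) ∧ p) there: 2:F. ✗
2: successors {3}; □((¬q ∨ ¬p) ∧ p) there: 3:T. ✓
3: successors {4}; □((¬q ∨ ¬p) ∧ p) there: 4:F. ✗
4: successors {1}; □((¬q ∨ ¬p) ∧ p) there: 1:F. ✗
— 1 world.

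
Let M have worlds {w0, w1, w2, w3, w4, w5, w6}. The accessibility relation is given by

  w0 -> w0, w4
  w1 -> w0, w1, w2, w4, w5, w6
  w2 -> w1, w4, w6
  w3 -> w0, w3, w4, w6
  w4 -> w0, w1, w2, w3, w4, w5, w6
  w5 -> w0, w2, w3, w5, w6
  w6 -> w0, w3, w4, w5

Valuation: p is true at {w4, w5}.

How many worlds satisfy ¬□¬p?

7

w0: □¬p is F. ✓
w1: □¬p is F. ✓
w2: □¬p is F. ✓
w3: □¬p is F. ✓
w4: □¬p is F. ✓
w5: □¬p is F. ✓
w6: □¬p is F. ✓
Satisfying worlds: {w0, w1, w2, w3, w4, w5, w6}.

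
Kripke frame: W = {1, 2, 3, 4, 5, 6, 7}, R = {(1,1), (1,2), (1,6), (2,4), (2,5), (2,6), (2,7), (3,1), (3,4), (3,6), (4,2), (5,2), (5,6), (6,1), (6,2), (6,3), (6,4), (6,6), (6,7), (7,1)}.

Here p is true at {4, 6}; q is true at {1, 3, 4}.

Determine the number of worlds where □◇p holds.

1: successors {1, 2, 6}; ◇p there: 1:T, 2:T, 6:T. ✓
2: successors {4, 5, 6, 7}; ◇p there: 4:F, 5:T, 6:T, 7:F. ✗
3: successors {1, 4, 6}; ◇p there: 1:T, 4:F, 6:T. ✗
4: successors {2}; ◇p there: 2:T. ✓
5: successors {2, 6}; ◇p there: 2:T, 6:T. ✓
6: successors {1, 2, 3, 4, 6, 7}; ◇p there: 1:T, 2:T, 3:T, 4:F, 6:T, 7:F. ✗
7: successors {1}; ◇p there: 1:T. ✓
Satisfying worlds: {1, 4, 5, 7}.

4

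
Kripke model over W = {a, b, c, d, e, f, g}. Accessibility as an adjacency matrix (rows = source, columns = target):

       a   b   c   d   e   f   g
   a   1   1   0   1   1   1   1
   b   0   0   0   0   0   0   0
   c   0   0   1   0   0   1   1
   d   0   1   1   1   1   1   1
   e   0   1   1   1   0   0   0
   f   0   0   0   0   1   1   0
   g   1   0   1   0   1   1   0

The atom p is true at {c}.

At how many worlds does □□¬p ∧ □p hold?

a: □□¬p is F, □p is F. ✗
b: □□¬p is T, □p is T. ✓
c: □□¬p is F, □p is F. ✗
d: □□¬p is F, □p is F. ✗
e: □□¬p is F, □p is F. ✗
f: □□¬p is F, □p is F. ✗
g: □□¬p is F, □p is F. ✗
Satisfying worlds: {b}.

1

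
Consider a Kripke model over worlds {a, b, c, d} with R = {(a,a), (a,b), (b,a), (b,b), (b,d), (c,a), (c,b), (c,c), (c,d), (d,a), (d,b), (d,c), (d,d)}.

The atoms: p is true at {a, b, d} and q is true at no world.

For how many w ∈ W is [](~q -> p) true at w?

a: successors {a, b}; ~q -> p there: a:T, b:T. ✓
b: successors {a, b, d}; ~q -> p there: a:T, b:T, d:T. ✓
c: successors {a, b, c, d}; ~q -> p there: a:T, b:T, c:F, d:T. ✗
d: successors {a, b, c, d}; ~q -> p there: a:T, b:T, c:F, d:T. ✗
Satisfying worlds: {a, b}.

2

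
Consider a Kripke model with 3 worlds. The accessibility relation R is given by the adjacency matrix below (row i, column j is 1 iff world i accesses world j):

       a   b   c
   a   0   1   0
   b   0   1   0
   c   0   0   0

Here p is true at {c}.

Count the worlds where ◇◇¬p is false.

1

a: successors {b}; ◇¬p there: b:T. ✓
b: successors {b}; ◇¬p there: b:T. ✓
c: no successors, so ◇◇¬p fails. ✗
Satisfying worlds: {a, b}.
So ◇◇¬p fails at the other 1 world.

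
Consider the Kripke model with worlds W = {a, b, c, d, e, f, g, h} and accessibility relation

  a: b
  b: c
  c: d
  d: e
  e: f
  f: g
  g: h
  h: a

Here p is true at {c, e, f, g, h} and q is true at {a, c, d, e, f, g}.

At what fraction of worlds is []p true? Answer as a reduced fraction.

a: successors {b}; p there: b:F. ✗
b: successors {c}; p there: c:T. ✓
c: successors {d}; p there: d:F. ✗
d: successors {e}; p there: e:T. ✓
e: successors {f}; p there: f:T. ✓
f: successors {g}; p there: g:T. ✓
g: successors {h}; p there: h:T. ✓
h: successors {a}; p there: a:F. ✗
That's 5 of 8 worlds, so 5/8.

5/8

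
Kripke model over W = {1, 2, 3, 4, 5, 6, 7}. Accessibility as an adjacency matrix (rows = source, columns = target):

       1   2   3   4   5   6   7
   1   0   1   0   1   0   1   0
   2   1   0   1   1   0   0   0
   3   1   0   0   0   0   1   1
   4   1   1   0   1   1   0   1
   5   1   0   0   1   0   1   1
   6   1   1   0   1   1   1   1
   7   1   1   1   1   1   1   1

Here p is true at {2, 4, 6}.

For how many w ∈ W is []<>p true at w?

1: successors {2, 4, 6}; <>p there: 2:T, 4:T, 6:T. ✓
2: successors {1, 3, 4}; <>p there: 1:T, 3:T, 4:T. ✓
3: successors {1, 6, 7}; <>p there: 1:T, 6:T, 7:T. ✓
4: successors {1, 2, 4, 5, 7}; <>p there: 1:T, 2:T, 4:T, 5:T, 7:T. ✓
5: successors {1, 4, 6, 7}; <>p there: 1:T, 4:T, 6:T, 7:T. ✓
6: successors {1, 2, 4, 5, 6, 7}; <>p there: 1:T, 2:T, 4:T, 5:T, 6:T, 7:T. ✓
7: successors {1, 2, 3, 4, 5, 6, 7}; <>p there: 1:T, 2:T, 3:T, 4:T, 5:T, 6:T, 7:T. ✓
Satisfying worlds: {1, 2, 3, 4, 5, 6, 7}.

7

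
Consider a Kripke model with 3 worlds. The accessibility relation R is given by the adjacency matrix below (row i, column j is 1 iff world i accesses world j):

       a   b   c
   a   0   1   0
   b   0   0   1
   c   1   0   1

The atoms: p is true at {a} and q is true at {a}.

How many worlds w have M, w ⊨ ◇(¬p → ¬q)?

a: successors {b}; ¬p → ¬q there: b:T. ✓
b: successors {c}; ¬p → ¬q there: c:T. ✓
c: successors {a, c}; ¬p → ¬q there: a:T, c:T. ✓
Satisfying worlds: {a, b, c}.

3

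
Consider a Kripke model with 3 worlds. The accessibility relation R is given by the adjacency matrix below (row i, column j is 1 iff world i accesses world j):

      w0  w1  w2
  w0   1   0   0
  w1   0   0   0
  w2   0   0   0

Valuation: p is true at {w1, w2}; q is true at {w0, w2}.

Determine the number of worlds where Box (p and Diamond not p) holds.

2

w0: successors {w0}; p and Diamond not p there: w0:F. ✗
w1: no successors, so Box (p and Diamond not p) holds vacuously. ✓
w2: no successors, so Box (p and Diamond not p) holds vacuously. ✓
Satisfying worlds: {w1, w2}.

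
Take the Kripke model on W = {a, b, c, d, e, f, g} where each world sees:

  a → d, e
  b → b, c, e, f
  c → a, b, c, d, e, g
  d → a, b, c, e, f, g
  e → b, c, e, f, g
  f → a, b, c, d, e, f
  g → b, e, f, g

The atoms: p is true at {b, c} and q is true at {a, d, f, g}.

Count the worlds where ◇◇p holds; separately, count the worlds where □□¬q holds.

7 and 0

For ◇◇p:
a: successors {d, e}; ◇p there: d:T, e:T. ✓
b: successors {b, c, e, f}; ◇p there: b:T, c:T, e:T, f:T. ✓
c: successors {a, b, c, d, e, g}; ◇p there: a:F, b:T, c:T, d:T, e:T, g:T. ✓
d: successors {a, b, c, e, f, g}; ◇p there: a:F, b:T, c:T, e:T, f:T, g:T. ✓
e: successors {b, c, e, f, g}; ◇p there: b:T, c:T, e:T, f:T, g:T. ✓
f: successors {a, b, c, d, e, f}; ◇p there: a:F, b:T, c:T, d:T, e:T, f:T. ✓
g: successors {b, e, f, g}; ◇p there: b:T, e:T, f:T, g:T. ✓
— 7 worlds.
For □□¬q:
a: successors {d, e}; □¬q there: d:F, e:F. ✗
b: successors {b, c, e, f}; □¬q there: b:F, c:F, e:F, f:F. ✗
c: successors {a, b, c, d, e, g}; □¬q there: a:F, b:F, c:F, d:F, e:F, g:F. ✗
d: successors {a, b, c, e, f, g}; □¬q there: a:F, b:F, c:F, e:F, f:F, g:F. ✗
e: successors {b, c, e, f, g}; □¬q there: b:F, c:F, e:F, f:F, g:F. ✗
f: successors {a, b, c, d, e, f}; □¬q there: a:F, b:F, c:F, d:F, e:F, f:F. ✗
g: successors {b, e, f, g}; □¬q there: b:F, e:F, f:F, g:F. ✗
— 0 worlds.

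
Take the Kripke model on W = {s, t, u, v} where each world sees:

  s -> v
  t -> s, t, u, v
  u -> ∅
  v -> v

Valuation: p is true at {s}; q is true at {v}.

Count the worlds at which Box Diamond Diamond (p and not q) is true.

s: successors {v}; Diamond Diamond (p and not q) there: v:F. ✗
t: successors {s, t, u, v}; Diamond Diamond (p and not q) there: s:F, t:T, u:F, v:F. ✗
u: no successors, so Box Diamond Diamond (p and not q) holds vacuously. ✓
v: successors {v}; Diamond Diamond (p and not q) there: v:F. ✗
Satisfying worlds: {u}.

1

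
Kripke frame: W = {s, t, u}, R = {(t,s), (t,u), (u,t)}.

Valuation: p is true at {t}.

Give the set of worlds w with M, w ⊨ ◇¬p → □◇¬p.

{s, u}

s: ◇¬p is F, □◇¬p is T. ✓
t: ◇¬p is T, □◇¬p is F. ✗
u: ◇¬p is F, □◇¬p is T. ✓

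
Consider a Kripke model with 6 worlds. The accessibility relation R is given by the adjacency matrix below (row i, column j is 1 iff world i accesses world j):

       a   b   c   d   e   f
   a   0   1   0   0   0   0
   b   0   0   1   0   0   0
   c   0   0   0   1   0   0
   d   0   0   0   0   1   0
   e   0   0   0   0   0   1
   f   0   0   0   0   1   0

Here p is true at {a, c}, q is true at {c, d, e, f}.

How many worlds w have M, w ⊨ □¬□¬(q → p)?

1

a: successors {b}; ¬□¬(q → p) there: b:T. ✓
b: successors {c}; ¬□¬(q → p) there: c:F. ✗
c: successors {d}; ¬□¬(q → p) there: d:F. ✗
d: successors {e}; ¬□¬(q → p) there: e:F. ✗
e: successors {f}; ¬□¬(q → p) there: f:F. ✗
f: successors {e}; ¬□¬(q → p) there: e:F. ✗
Satisfying worlds: {a}.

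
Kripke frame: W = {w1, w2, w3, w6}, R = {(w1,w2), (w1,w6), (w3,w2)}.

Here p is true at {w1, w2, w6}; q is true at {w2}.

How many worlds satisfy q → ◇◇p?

3

w1: q is F, ◇◇p is F. ✓
w2: q is T, ◇◇p is F. ✗
w3: q is F, ◇◇p is F. ✓
w6: q is F, ◇◇p is F. ✓
Satisfying worlds: {w1, w3, w6}.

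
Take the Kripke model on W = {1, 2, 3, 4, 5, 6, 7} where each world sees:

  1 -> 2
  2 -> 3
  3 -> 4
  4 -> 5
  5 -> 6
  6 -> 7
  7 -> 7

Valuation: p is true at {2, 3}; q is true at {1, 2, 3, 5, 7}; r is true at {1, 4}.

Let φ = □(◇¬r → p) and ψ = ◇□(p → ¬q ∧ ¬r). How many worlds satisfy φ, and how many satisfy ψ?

2 and 6

For □(◇¬r → p):
1: successors {2}; ◇¬r → p there: 2:T. ✓
2: successors {3}; ◇¬r → p there: 3:T. ✓
3: successors {4}; ◇¬r → p there: 4:F. ✗
4: successors {5}; ◇¬r → p there: 5:F. ✗
5: successors {6}; ◇¬r → p there: 6:F. ✗
6: successors {7}; ◇¬r → p there: 7:F. ✗
7: successors {7}; ◇¬r → p there: 7:F. ✗
— 2 worlds.
For ◇□(p → ¬q ∧ ¬r):
1: successors {2}; □(p → ¬q ∧ ¬r) there: 2:F. ✗
2: successors {3}; □(p → ¬q ∧ ¬r) there: 3:T. ✓
3: successors {4}; □(p → ¬q ∧ ¬r) there: 4:T. ✓
4: successors {5}; □(p → ¬q ∧ ¬r) there: 5:T. ✓
5: successors {6}; □(p → ¬q ∧ ¬r) there: 6:T. ✓
6: successors {7}; □(p → ¬q ∧ ¬r) there: 7:T. ✓
7: successors {7}; □(p → ¬q ∧ ¬r) there: 7:T. ✓
— 6 worlds.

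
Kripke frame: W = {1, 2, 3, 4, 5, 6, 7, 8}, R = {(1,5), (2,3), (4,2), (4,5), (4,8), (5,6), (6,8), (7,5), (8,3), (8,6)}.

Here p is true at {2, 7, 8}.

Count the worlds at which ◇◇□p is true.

4

1: successors {5}; ◇□p there: 5:T. ✓
2: successors {3}; ◇□p there: 3:F. ✗
3: no successors, so ◇◇□p fails. ✗
4: successors {2, 5, 8}; ◇□p there: 2:T, 5:T, 8:T. ✓
5: successors {6}; ◇□p there: 6:F. ✗
6: successors {8}; ◇□p there: 8:T. ✓
7: successors {5}; ◇□p there: 5:T. ✓
8: successors {3, 6}; ◇□p there: 3:F, 6:F. ✗
Satisfying worlds: {1, 4, 6, 7}.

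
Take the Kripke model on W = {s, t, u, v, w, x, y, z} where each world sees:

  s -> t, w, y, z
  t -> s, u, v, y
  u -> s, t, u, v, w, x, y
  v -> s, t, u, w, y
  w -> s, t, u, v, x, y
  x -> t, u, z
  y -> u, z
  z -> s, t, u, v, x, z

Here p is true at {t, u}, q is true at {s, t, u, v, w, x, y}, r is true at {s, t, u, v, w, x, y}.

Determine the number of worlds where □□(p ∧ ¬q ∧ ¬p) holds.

0

s: successors {t, w, y, z}; □(p ∧ ¬q ∧ ¬p) there: t:F, w:F, y:F, z:F. ✗
t: successors {s, u, v, y}; □(p ∧ ¬q ∧ ¬p) there: s:F, u:F, v:F, y:F. ✗
u: successors {s, t, u, v, w, x, y}; □(p ∧ ¬q ∧ ¬p) there: s:F, t:F, u:F, v:F, w:F, x:F, y:F. ✗
v: successors {s, t, u, w, y}; □(p ∧ ¬q ∧ ¬p) there: s:F, t:F, u:F, w:F, y:F. ✗
w: successors {s, t, u, v, x, y}; □(p ∧ ¬q ∧ ¬p) there: s:F, t:F, u:F, v:F, x:F, y:F. ✗
x: successors {t, u, z}; □(p ∧ ¬q ∧ ¬p) there: t:F, u:F, z:F. ✗
y: successors {u, z}; □(p ∧ ¬q ∧ ¬p) there: u:F, z:F. ✗
z: successors {s, t, u, v, x, z}; □(p ∧ ¬q ∧ ¬p) there: s:F, t:F, u:F, v:F, x:F, z:F. ✗
Satisfying worlds: ∅.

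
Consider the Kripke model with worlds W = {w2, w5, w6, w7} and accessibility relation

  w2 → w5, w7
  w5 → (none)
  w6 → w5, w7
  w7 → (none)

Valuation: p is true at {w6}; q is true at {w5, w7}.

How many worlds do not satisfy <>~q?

w2: successors {w5, w7}; ~q there: w5:F, w7:F. ✗
w5: no successors, so <>~q fails. ✗
w6: successors {w5, w7}; ~q there: w5:F, w7:F. ✗
w7: no successors, so <>~q fails. ✗
Satisfying worlds: ∅.
So <>~q fails at the other 4 worlds.

4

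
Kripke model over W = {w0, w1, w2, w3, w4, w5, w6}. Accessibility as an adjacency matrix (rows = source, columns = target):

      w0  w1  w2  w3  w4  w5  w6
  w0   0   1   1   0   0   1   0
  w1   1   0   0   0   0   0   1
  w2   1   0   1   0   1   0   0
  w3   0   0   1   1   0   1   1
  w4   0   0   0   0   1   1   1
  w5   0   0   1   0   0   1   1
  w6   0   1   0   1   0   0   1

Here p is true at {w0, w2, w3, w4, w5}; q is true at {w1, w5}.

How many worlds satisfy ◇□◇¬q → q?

2

w0: ◇□◇¬q is T, q is F. ✗
w1: ◇□◇¬q is T, q is T. ✓
w2: ◇□◇¬q is T, q is F. ✗
w3: ◇□◇¬q is T, q is F. ✗
w4: ◇□◇¬q is T, q is F. ✗
w5: ◇□◇¬q is T, q is T. ✓
w6: ◇□◇¬q is T, q is F. ✗
Satisfying worlds: {w1, w5}.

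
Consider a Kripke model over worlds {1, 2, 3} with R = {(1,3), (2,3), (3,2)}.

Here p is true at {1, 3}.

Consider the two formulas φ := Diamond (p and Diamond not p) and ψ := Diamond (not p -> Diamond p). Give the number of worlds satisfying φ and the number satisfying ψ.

2 and 3

For Diamond (p and Diamond not p):
1: successors {3}; p and Diamond not p there: 3:T. ✓
2: successors {3}; p and Diamond not p there: 3:T. ✓
3: successors {2}; p and Diamond not p there: 2:F. ✗
— 2 worlds.
For Diamond (not p -> Diamond p):
1: successors {3}; not p -> Diamond p there: 3:T. ✓
2: successors {3}; not p -> Diamond p there: 3:T. ✓
3: successors {2}; not p -> Diamond p there: 2:T. ✓
— 3 worlds.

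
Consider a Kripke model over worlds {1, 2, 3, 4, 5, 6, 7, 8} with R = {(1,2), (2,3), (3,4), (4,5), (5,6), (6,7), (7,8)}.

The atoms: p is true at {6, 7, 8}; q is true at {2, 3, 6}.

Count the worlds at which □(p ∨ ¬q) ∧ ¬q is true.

1: □(p ∨ ¬q) is F, ¬q is T. ✗
2: □(p ∨ ¬q) is F, ¬q is F. ✗
3: □(p ∨ ¬q) is T, ¬q is F. ✗
4: □(p ∨ ¬q) is T, ¬q is T. ✓
5: □(p ∨ ¬q) is T, ¬q is T. ✓
6: □(p ∨ ¬q) is T, ¬q is F. ✗
7: □(p ∨ ¬q) is T, ¬q is T. ✓
8: □(p ∨ ¬q) is T, ¬q is T. ✓
Satisfying worlds: {4, 5, 7, 8}.

4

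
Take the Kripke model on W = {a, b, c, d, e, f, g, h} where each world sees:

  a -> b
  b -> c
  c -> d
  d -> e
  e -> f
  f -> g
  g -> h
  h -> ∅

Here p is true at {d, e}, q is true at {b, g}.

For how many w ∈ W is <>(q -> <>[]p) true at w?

7

a: successors {b}; q -> <>[]p there: b:T. ✓
b: successors {c}; q -> <>[]p there: c:T. ✓
c: successors {d}; q -> <>[]p there: d:T. ✓
d: successors {e}; q -> <>[]p there: e:T. ✓
e: successors {f}; q -> <>[]p there: f:T. ✓
f: successors {g}; q -> <>[]p there: g:T. ✓
g: successors {h}; q -> <>[]p there: h:T. ✓
h: no successors, so <>(q -> <>[]p) fails. ✗
Satisfying worlds: {a, b, c, d, e, f, g}.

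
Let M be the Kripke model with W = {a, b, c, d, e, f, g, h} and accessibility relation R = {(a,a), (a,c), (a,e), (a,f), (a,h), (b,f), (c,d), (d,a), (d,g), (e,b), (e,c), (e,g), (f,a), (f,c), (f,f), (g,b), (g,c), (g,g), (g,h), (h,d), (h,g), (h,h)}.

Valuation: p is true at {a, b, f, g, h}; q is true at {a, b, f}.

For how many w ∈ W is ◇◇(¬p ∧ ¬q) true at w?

7

a: successors {a, c, e, f, h}; ◇(¬p ∧ ¬q) there: a:T, c:T, e:T, f:T, h:T. ✓
b: successors {f}; ◇(¬p ∧ ¬q) there: f:T. ✓
c: successors {d}; ◇(¬p ∧ ¬q) there: d:F. ✗
d: successors {a, g}; ◇(¬p ∧ ¬q) there: a:T, g:T. ✓
e: successors {b, c, g}; ◇(¬p ∧ ¬q) there: b:F, c:T, g:T. ✓
f: successors {a, c, f}; ◇(¬p ∧ ¬q) there: a:T, c:T, f:T. ✓
g: successors {b, c, g, h}; ◇(¬p ∧ ¬q) there: b:F, c:T, g:T, h:T. ✓
h: successors {d, g, h}; ◇(¬p ∧ ¬q) there: d:F, g:T, h:T. ✓
Satisfying worlds: {a, b, d, e, f, g, h}.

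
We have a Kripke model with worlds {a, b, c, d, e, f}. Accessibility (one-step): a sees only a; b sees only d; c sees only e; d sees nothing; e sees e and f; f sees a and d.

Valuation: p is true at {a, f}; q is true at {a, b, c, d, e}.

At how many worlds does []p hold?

a: successors {a}; p there: a:T. ✓
b: successors {d}; p there: d:F. ✗
c: successors {e}; p there: e:F. ✗
d: no successors, so []p holds vacuously. ✓
e: successors {e, f}; p there: e:F, f:T. ✗
f: successors {a, d}; p there: a:T, d:F. ✗
Satisfying worlds: {a, d}.

2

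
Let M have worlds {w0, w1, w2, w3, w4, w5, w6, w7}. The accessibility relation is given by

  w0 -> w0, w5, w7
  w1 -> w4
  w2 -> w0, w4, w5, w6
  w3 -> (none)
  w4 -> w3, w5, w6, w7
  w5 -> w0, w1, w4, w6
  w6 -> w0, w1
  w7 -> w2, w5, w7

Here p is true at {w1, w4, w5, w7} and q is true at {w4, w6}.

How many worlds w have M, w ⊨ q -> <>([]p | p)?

w0: q is F, <>([]p | p) is T. ✓
w1: q is F, <>([]p | p) is T. ✓
w2: q is F, <>([]p | p) is T. ✓
w3: q is F, <>([]p | p) is F. ✓
w4: q is T, <>([]p | p) is T. ✓
w5: q is F, <>([]p | p) is T. ✓
w6: q is T, <>([]p | p) is T. ✓
w7: q is F, <>([]p | p) is T. ✓
Satisfying worlds: {w0, w1, w2, w3, w4, w5, w6, w7}.

8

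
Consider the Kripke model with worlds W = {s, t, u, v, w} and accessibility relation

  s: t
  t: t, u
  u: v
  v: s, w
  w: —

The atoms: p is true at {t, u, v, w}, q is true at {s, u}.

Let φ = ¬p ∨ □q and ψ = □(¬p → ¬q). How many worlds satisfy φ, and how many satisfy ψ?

For ¬p ∨ □q:
s: ¬p is T, □q is F. ✓
t: ¬p is F, □q is F. ✗
u: ¬p is F, □q is F. ✗
v: ¬p is F, □q is F. ✗
w: ¬p is F, □q is T. ✓
— 2 worlds.
For □(¬p → ¬q):
s: successors {t}; ¬p → ¬q there: t:T. ✓
t: successors {t, u}; ¬p → ¬q there: t:T, u:T. ✓
u: successors {v}; ¬p → ¬q there: v:T. ✓
v: successors {s, w}; ¬p → ¬q there: s:F, w:T. ✗
w: no successors, so □(¬p → ¬q) holds vacuously. ✓
— 4 worlds.

2 and 4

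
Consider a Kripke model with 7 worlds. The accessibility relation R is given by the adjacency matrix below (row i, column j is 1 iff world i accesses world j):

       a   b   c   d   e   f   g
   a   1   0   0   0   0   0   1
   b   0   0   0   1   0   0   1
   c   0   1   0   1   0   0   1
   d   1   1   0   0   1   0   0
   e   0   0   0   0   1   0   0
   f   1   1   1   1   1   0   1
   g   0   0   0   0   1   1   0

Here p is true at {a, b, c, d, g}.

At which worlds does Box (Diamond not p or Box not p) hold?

{b, e, g}

a: successors {a, g}; Diamond not p or Box not p there: a:F, g:T. ✗
b: successors {d, g}; Diamond not p or Box not p there: d:T, g:T. ✓
c: successors {b, d, g}; Diamond not p or Box not p there: b:F, d:T, g:T. ✗
d: successors {a, b, e}; Diamond not p or Box not p there: a:F, b:F, e:T. ✗
e: successors {e}; Diamond not p or Box not p there: e:T. ✓
f: successors {a, b, c, d, e, g}; Diamond not p or Box not p there: a:F, b:F, c:F, d:T, e:T, g:T. ✗
g: successors {e, f}; Diamond not p or Box not p there: e:T, f:T. ✓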